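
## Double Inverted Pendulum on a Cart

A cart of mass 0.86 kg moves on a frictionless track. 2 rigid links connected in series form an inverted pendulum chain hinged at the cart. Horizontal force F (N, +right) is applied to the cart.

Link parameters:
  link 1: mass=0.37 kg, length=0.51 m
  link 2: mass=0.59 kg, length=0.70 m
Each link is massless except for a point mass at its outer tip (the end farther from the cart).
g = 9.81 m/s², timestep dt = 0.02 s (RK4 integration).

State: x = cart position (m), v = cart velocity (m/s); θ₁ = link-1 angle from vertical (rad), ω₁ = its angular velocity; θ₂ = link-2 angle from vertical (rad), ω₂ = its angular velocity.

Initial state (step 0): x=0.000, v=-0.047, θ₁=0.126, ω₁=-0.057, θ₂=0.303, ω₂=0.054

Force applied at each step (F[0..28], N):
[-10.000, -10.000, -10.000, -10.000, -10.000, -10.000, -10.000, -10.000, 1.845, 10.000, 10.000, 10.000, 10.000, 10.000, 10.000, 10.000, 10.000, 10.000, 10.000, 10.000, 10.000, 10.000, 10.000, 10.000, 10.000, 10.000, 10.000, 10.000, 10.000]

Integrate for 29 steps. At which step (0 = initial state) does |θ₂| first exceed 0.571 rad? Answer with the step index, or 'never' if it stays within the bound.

apply F[0]=-10.000 → step 1: x=-0.003, v=-0.301, θ₁=0.129, ω₁=0.403, θ₂=0.305, ω₂=0.155
apply F[1]=-10.000 → step 2: x=-0.012, v=-0.556, θ₁=0.142, ω₁=0.872, θ₂=0.309, ω₂=0.249
apply F[2]=-10.000 → step 3: x=-0.026, v=-0.812, θ₁=0.164, ω₁=1.359, θ₂=0.315, ω₂=0.329
apply F[3]=-10.000 → step 4: x=-0.045, v=-1.067, θ₁=0.197, ω₁=1.871, θ₂=0.322, ω₂=0.389
apply F[4]=-10.000 → step 5: x=-0.068, v=-1.321, θ₁=0.239, ω₁=2.410, θ₂=0.330, ω₂=0.424
apply F[5]=-10.000 → step 6: x=-0.097, v=-1.567, θ₁=0.293, ω₁=2.967, θ₂=0.339, ω₂=0.437
apply F[6]=-10.000 → step 7: x=-0.131, v=-1.800, θ₁=0.358, ω₁=3.522, θ₂=0.348, ω₂=0.438
apply F[7]=-10.000 → step 8: x=-0.169, v=-2.012, θ₁=0.434, ω₁=4.045, θ₂=0.357, ω₂=0.447
apply F[8]=+1.845 → step 9: x=-0.209, v=-1.977, θ₁=0.516, ω₁=4.166, θ₂=0.365, ω₂=0.440
apply F[9]=+10.000 → step 10: x=-0.247, v=-1.794, θ₁=0.599, ω₁=4.111, θ₂=0.374, ω₂=0.383
apply F[10]=+10.000 → step 11: x=-0.281, v=-1.616, θ₁=0.681, ω₁=4.123, θ₂=0.381, ω₂=0.304
apply F[11]=+10.000 → step 12: x=-0.311, v=-1.438, θ₁=0.764, ω₁=4.190, θ₂=0.386, ω₂=0.212
apply F[12]=+10.000 → step 13: x=-0.338, v=-1.258, θ₁=0.849, ω₁=4.298, θ₂=0.389, ω₂=0.115
apply F[13]=+10.000 → step 14: x=-0.362, v=-1.072, θ₁=0.936, ω₁=4.439, θ₂=0.390, ω₂=0.019
apply F[14]=+10.000 → step 15: x=-0.381, v=-0.878, θ₁=1.026, ω₁=4.607, θ₂=0.390, ω₂=-0.066
apply F[15]=+10.000 → step 16: x=-0.397, v=-0.674, θ₁=1.120, ω₁=4.798, θ₂=0.388, ω₂=-0.134
apply F[16]=+10.000 → step 17: x=-0.408, v=-0.458, θ₁=1.219, ω₁=5.013, θ₂=0.385, ω₂=-0.177
apply F[17]=+10.000 → step 18: x=-0.415, v=-0.230, θ₁=1.321, ω₁=5.253, θ₂=0.381, ω₂=-0.188
apply F[18]=+10.000 → step 19: x=-0.417, v=0.013, θ₁=1.429, ω₁=5.524, θ₂=0.377, ω₂=-0.159
apply F[19]=+10.000 → step 20: x=-0.414, v=0.272, θ₁=1.542, ω₁=5.835, θ₂=0.375, ω₂=-0.080
apply F[20]=+10.000 → step 21: x=-0.406, v=0.549, θ₁=1.663, ω₁=6.197, θ₂=0.375, ω₂=0.061
apply F[21]=+10.000 → step 22: x=-0.392, v=0.849, θ₁=1.791, ω₁=6.627, θ₂=0.378, ω₂=0.281
apply F[22]=+10.000 → step 23: x=-0.372, v=1.175, θ₁=1.928, ω₁=7.150, θ₂=0.387, ω₂=0.604
apply F[23]=+10.000 → step 24: x=-0.345, v=1.534, θ₁=2.078, ω₁=7.798, θ₂=0.403, ω₂=1.067
apply F[24]=+10.000 → step 25: x=-0.310, v=1.934, θ₁=2.241, ω₁=8.618, θ₂=0.430, ω₂=1.725
apply F[25]=+10.000 → step 26: x=-0.267, v=2.380, θ₁=2.424, ω₁=9.666, θ₂=0.474, ω₂=2.662
apply F[26]=+10.000 → step 27: x=-0.215, v=2.869, θ₁=2.630, ω₁=11.000, θ₂=0.540, ω₂=4.003
apply F[27]=+10.000 → step 28: x=-0.153, v=3.362, θ₁=2.866, ω₁=12.587, θ₂=0.638, ω₂=5.893
apply F[28]=+10.000 → step 29: x=-0.081, v=3.730, θ₁=3.133, ω₁=14.082, θ₂=0.779, ω₂=8.341
|θ₂| = 0.638 > 0.571 first at step 28.

Answer: 28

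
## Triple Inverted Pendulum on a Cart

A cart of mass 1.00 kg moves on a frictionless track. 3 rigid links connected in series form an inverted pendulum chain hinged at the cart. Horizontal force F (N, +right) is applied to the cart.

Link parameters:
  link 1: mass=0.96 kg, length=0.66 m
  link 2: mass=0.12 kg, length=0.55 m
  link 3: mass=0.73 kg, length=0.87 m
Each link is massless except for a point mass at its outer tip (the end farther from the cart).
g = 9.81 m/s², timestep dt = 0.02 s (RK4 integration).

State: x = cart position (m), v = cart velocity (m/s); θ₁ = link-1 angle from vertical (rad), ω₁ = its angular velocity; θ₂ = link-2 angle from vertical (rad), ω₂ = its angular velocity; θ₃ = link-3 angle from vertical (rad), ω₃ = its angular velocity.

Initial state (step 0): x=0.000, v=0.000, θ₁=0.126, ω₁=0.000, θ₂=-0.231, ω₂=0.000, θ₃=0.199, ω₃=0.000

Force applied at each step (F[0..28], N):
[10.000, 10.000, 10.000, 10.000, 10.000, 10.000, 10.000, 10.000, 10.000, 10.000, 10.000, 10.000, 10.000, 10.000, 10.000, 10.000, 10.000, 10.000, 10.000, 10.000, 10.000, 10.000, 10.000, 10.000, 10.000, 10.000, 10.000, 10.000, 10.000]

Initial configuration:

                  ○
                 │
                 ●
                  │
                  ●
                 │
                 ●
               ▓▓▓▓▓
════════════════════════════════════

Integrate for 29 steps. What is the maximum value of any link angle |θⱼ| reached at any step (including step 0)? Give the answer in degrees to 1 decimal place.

Answer: 121.1°

Derivation:
apply F[0]=+10.000 → step 1: x=0.002, v=0.165, θ₁=0.124, ω₁=-0.168, θ₂=-0.237, ω₂=-0.572, θ₃=0.202, ω₃=0.313
apply F[1]=+10.000 → step 2: x=0.007, v=0.332, θ₁=0.119, ω₁=-0.342, θ₂=-0.254, ω₂=-1.114, θ₃=0.211, ω₃=0.608
apply F[2]=+10.000 → step 3: x=0.015, v=0.502, θ₁=0.111, ω₁=-0.530, θ₂=-0.281, ω₂=-1.604, θ₃=0.226, ω₃=0.870
apply F[3]=+10.000 → step 4: x=0.027, v=0.677, θ₁=0.098, ω₁=-0.735, θ₂=-0.317, ω₂=-2.024, θ₃=0.246, ω₃=1.088
apply F[4]=+10.000 → step 5: x=0.042, v=0.857, θ₁=0.081, ω₁=-0.959, θ₂=-0.361, ω₂=-2.367, θ₃=0.269, ω₃=1.256
apply F[5]=+10.000 → step 6: x=0.061, v=1.043, θ₁=0.059, ω₁=-1.205, θ₂=-0.412, ω₂=-2.637, θ₃=0.296, ω₃=1.377
apply F[6]=+10.000 → step 7: x=0.084, v=1.234, θ₁=0.033, ω₁=-1.472, θ₂=-0.466, ω₂=-2.839, θ₃=0.324, ω₃=1.454
apply F[7]=+10.000 → step 8: x=0.110, v=1.431, θ₁=0.000, ω₁=-1.761, θ₂=-0.525, ω₂=-2.982, θ₃=0.354, ω₃=1.492
apply F[8]=+10.000 → step 9: x=0.141, v=1.634, θ₁=-0.038, ω₁=-2.073, θ₂=-0.585, ω₂=-3.070, θ₃=0.384, ω₃=1.495
apply F[9]=+10.000 → step 10: x=0.176, v=1.840, θ₁=-0.083, ω₁=-2.406, θ₂=-0.647, ω₂=-3.109, θ₃=0.413, ω₃=1.467
apply F[10]=+10.000 → step 11: x=0.215, v=2.048, θ₁=-0.134, ω₁=-2.757, θ₂=-0.709, ω₂=-3.101, θ₃=0.442, ω₃=1.409
apply F[11]=+10.000 → step 12: x=0.258, v=2.254, θ₁=-0.193, ω₁=-3.121, θ₂=-0.771, ω₂=-3.047, θ₃=0.469, ω₃=1.321
apply F[12]=+10.000 → step 13: x=0.305, v=2.452, θ₁=-0.259, ω₁=-3.491, θ₂=-0.831, ω₂=-2.952, θ₃=0.495, ω₃=1.203
apply F[13]=+10.000 → step 14: x=0.356, v=2.635, θ₁=-0.333, ω₁=-3.857, θ₂=-0.889, ω₂=-2.821, θ₃=0.517, ω₃=1.053
apply F[14]=+10.000 → step 15: x=0.410, v=2.797, θ₁=-0.413, ω₁=-4.209, θ₂=-0.944, ω₂=-2.663, θ₃=0.537, ω₃=0.871
apply F[15]=+10.000 → step 16: x=0.467, v=2.931, θ₁=-0.501, ω₁=-4.539, θ₂=-0.995, ω₂=-2.492, θ₃=0.552, ω₃=0.657
apply F[16]=+10.000 → step 17: x=0.527, v=3.031, θ₁=-0.595, ω₁=-4.842, θ₂=-1.043, ω₂=-2.322, θ₃=0.563, ω₃=0.410
apply F[17]=+10.000 → step 18: x=0.588, v=3.095, θ₁=-0.694, ω₁=-5.117, θ₂=-1.088, ω₂=-2.167, θ₃=0.568, ω₃=0.133
apply F[18]=+10.000 → step 19: x=0.651, v=3.120, θ₁=-0.799, ω₁=-5.365, θ₂=-1.130, ω₂=-2.039, θ₃=0.568, ω₃=-0.173
apply F[19]=+10.000 → step 20: x=0.713, v=3.108, θ₁=-0.909, ω₁=-5.594, θ₂=-1.170, ω₂=-1.945, θ₃=0.561, ω₃=-0.505
apply F[20]=+10.000 → step 21: x=0.775, v=3.059, θ₁=-1.023, ω₁=-5.809, θ₂=-1.208, ω₂=-1.889, θ₃=0.548, ω₃=-0.862
apply F[21]=+10.000 → step 22: x=0.835, v=2.974, θ₁=-1.141, ω₁=-6.021, θ₂=-1.246, ω₂=-1.871, θ₃=0.526, ω₃=-1.242
apply F[22]=+10.000 → step 23: x=0.893, v=2.854, θ₁=-1.264, ω₁=-6.237, θ₂=-1.283, ω₂=-1.887, θ₃=0.498, ω₃=-1.644
apply F[23]=+10.000 → step 24: x=0.949, v=2.699, θ₁=-1.391, ω₁=-6.467, θ₂=-1.321, ω₂=-1.934, θ₃=0.461, ω₃=-2.069
apply F[24]=+10.000 → step 25: x=1.001, v=2.507, θ₁=-1.523, ω₁=-6.721, θ₂=-1.361, ω₂=-2.006, θ₃=0.415, ω₃=-2.517
apply F[25]=+10.000 → step 26: x=1.049, v=2.278, θ₁=-1.660, ω₁=-7.009, θ₂=-1.402, ω₂=-2.101, θ₃=0.360, ω₃=-2.994
apply F[26]=+10.000 → step 27: x=1.092, v=2.007, θ₁=-1.803, ω₁=-7.343, θ₂=-1.445, ω₂=-2.218, θ₃=0.295, ω₃=-3.506
apply F[27]=+10.000 → step 28: x=1.129, v=1.691, θ₁=-1.954, ω₁=-7.734, θ₂=-1.491, ω₂=-2.361, θ₃=0.219, ω₃=-4.062
apply F[28]=+10.000 → step 29: x=1.159, v=1.328, θ₁=-2.113, ω₁=-8.195, θ₂=-1.540, ω₂=-2.539, θ₃=0.132, ω₃=-4.680
Max |angle| over trajectory = 2.113 rad = 121.1°.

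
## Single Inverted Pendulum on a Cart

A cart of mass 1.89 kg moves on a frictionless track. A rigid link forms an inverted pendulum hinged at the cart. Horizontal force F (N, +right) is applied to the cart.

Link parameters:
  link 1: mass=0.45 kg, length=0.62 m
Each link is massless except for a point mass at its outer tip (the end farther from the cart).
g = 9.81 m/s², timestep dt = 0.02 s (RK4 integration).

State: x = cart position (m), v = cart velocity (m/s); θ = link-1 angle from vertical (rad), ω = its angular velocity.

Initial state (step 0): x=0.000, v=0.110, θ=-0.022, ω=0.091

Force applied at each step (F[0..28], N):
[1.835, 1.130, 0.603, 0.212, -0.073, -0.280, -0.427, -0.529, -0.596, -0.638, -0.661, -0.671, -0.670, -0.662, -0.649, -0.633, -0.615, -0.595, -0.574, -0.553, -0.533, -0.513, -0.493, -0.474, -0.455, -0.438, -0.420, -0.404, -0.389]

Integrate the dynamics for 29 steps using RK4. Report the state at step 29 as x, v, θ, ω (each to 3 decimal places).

apply F[0]=+1.835 → step 1: x=0.002, v=0.130, θ=-0.021, ω=0.051
apply F[1]=+1.130 → step 2: x=0.005, v=0.143, θ=-0.020, ω=0.024
apply F[2]=+0.603 → step 3: x=0.008, v=0.151, θ=-0.020, ω=0.006
apply F[3]=+0.212 → step 4: x=0.011, v=0.154, θ=-0.020, ω=-0.005
apply F[4]=-0.073 → step 5: x=0.014, v=0.154, θ=-0.020, ω=-0.011
apply F[5]=-0.280 → step 6: x=0.017, v=0.152, θ=-0.020, ω=-0.014
apply F[6]=-0.427 → step 7: x=0.020, v=0.148, θ=-0.020, ω=-0.015
apply F[7]=-0.529 → step 8: x=0.023, v=0.144, θ=-0.021, ω=-0.014
apply F[8]=-0.596 → step 9: x=0.026, v=0.138, θ=-0.021, ω=-0.012
apply F[9]=-0.638 → step 10: x=0.029, v=0.133, θ=-0.021, ω=-0.009
apply F[10]=-0.661 → step 11: x=0.031, v=0.127, θ=-0.021, ω=-0.006
apply F[11]=-0.671 → step 12: x=0.034, v=0.120, θ=-0.021, ω=-0.003
apply F[12]=-0.670 → step 13: x=0.036, v=0.114, θ=-0.021, ω=0.000
apply F[13]=-0.662 → step 14: x=0.038, v=0.108, θ=-0.021, ω=0.003
apply F[14]=-0.649 → step 15: x=0.040, v=0.102, θ=-0.021, ω=0.006
apply F[15]=-0.633 → step 16: x=0.042, v=0.097, θ=-0.021, ω=0.008
apply F[16]=-0.615 → step 17: x=0.044, v=0.091, θ=-0.021, ω=0.011
apply F[17]=-0.595 → step 18: x=0.046, v=0.086, θ=-0.021, ω=0.013
apply F[18]=-0.574 → step 19: x=0.048, v=0.081, θ=-0.020, ω=0.015
apply F[19]=-0.553 → step 20: x=0.049, v=0.076, θ=-0.020, ω=0.016
apply F[20]=-0.533 → step 21: x=0.051, v=0.071, θ=-0.020, ω=0.017
apply F[21]=-0.513 → step 22: x=0.052, v=0.067, θ=-0.019, ω=0.019
apply F[22]=-0.493 → step 23: x=0.053, v=0.062, θ=-0.019, ω=0.019
apply F[23]=-0.474 → step 24: x=0.055, v=0.058, θ=-0.019, ω=0.020
apply F[24]=-0.455 → step 25: x=0.056, v=0.054, θ=-0.018, ω=0.021
apply F[25]=-0.438 → step 26: x=0.057, v=0.050, θ=-0.018, ω=0.021
apply F[26]=-0.420 → step 27: x=0.058, v=0.047, θ=-0.017, ω=0.022
apply F[27]=-0.404 → step 28: x=0.059, v=0.043, θ=-0.017, ω=0.022
apply F[28]=-0.389 → step 29: x=0.060, v=0.040, θ=-0.016, ω=0.022

Answer: x=0.060, v=0.040, θ=-0.016, ω=0.022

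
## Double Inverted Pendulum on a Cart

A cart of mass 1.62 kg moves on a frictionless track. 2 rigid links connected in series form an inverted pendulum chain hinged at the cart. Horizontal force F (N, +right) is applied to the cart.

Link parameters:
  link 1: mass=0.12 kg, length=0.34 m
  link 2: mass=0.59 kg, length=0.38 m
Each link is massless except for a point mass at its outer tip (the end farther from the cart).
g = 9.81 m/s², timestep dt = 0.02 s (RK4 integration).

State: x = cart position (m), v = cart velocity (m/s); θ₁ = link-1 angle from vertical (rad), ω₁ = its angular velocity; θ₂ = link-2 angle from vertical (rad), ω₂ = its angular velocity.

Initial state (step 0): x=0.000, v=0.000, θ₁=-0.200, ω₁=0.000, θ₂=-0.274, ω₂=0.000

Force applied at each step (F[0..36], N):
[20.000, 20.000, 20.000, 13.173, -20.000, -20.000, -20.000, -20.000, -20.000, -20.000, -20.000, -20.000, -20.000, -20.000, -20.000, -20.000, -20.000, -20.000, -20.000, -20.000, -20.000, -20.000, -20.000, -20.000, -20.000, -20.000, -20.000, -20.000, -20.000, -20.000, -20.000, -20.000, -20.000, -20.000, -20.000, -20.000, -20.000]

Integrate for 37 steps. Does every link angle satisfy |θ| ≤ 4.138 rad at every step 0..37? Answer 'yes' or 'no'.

apply F[0]=+20.000 → step 1: x=0.003, v=0.259, θ₁=-0.207, ω₁=-0.721, θ₂=-0.276, ω₂=-0.152
apply F[1]=+20.000 → step 2: x=0.010, v=0.518, θ₁=-0.229, ω₁=-1.478, θ₂=-0.280, ω₂=-0.270
apply F[2]=+20.000 → step 3: x=0.023, v=0.775, θ₁=-0.267, ω₁=-2.300, θ₂=-0.286, ω₂=-0.329
apply F[3]=+13.173 → step 4: x=0.041, v=0.949, θ₁=-0.319, ω₁=-2.957, θ₂=-0.293, ω₂=-0.327
apply F[4]=-20.000 → step 5: x=0.057, v=0.732, θ₁=-0.375, ω₁=-2.707, θ₂=-0.298, ω₂=-0.163
apply F[5]=-20.000 → step 6: x=0.070, v=0.520, θ₁=-0.429, ω₁=-2.662, θ₂=-0.298, ω₂=0.165
apply F[6]=-20.000 → step 7: x=0.078, v=0.311, θ₁=-0.483, ω₁=-2.801, θ₂=-0.290, ω₂=0.644
apply F[7]=-20.000 → step 8: x=0.082, v=0.100, θ₁=-0.542, ω₁=-3.074, θ₂=-0.272, ω₂=1.237
apply F[8]=-20.000 → step 9: x=0.082, v=-0.116, θ₁=-0.607, ω₁=-3.404, θ₂=-0.240, ω₂=1.876
apply F[9]=-20.000 → step 10: x=0.078, v=-0.337, θ₁=-0.678, ω₁=-3.709, θ₂=-0.197, ω₂=2.488
apply F[10]=-20.000 → step 11: x=0.069, v=-0.565, θ₁=-0.754, ω₁=-3.939, θ₂=-0.141, ω₂=3.030
apply F[11]=-20.000 → step 12: x=0.055, v=-0.797, θ₁=-0.835, ω₁=-4.083, θ₂=-0.076, ω₂=3.498
apply F[12]=-20.000 → step 13: x=0.037, v=-1.032, θ₁=-0.917, ω₁=-4.151, θ₂=-0.002, ω₂=3.911
apply F[13]=-20.000 → step 14: x=0.014, v=-1.268, θ₁=-1.000, ω₁=-4.154, θ₂=0.080, ω₂=4.295
apply F[14]=-20.000 → step 15: x=-0.014, v=-1.505, θ₁=-1.083, ω₁=-4.097, θ₂=0.170, ω₂=4.677
apply F[15]=-20.000 → step 16: x=-0.047, v=-1.741, θ₁=-1.164, ω₁=-3.972, θ₂=0.268, ω₂=5.087
apply F[16]=-20.000 → step 17: x=-0.084, v=-1.976, θ₁=-1.241, ω₁=-3.758, θ₂=0.374, ω₂=5.559
apply F[17]=-20.000 → step 18: x=-0.126, v=-2.207, θ₁=-1.313, ω₁=-3.411, θ₂=0.491, ω₂=6.143
apply F[18]=-20.000 → step 19: x=-0.172, v=-2.431, θ₁=-1.376, ω₁=-2.848, θ₂=0.621, ω₂=6.914
apply F[19]=-20.000 → step 20: x=-0.223, v=-2.643, θ₁=-1.425, ω₁=-1.917, θ₂=0.769, ω₂=8.002
apply F[20]=-20.000 → step 21: x=-0.277, v=-2.829, θ₁=-1.449, ω₁=-0.351, θ₂=0.944, ω₂=9.624
apply F[21]=-20.000 → step 22: x=-0.335, v=-2.959, θ₁=-1.432, ω₁=2.256, θ₂=1.160, ω₂=12.099
apply F[22]=-20.000 → step 23: x=-0.395, v=-2.977, θ₁=-1.350, ω₁=6.172, θ₂=1.436, ω₂=15.635
apply F[23]=-20.000 → step 24: x=-0.453, v=-2.809, θ₁=-1.182, ω₁=10.415, θ₂=1.788, ω₂=19.523
apply F[24]=-20.000 → step 25: x=-0.506, v=-2.467, θ₁=-0.953, ω₁=11.683, θ₂=2.203, ω₂=21.311
apply F[25]=-20.000 → step 26: x=-0.552, v=-2.165, θ₁=-0.756, ω₁=7.184, θ₂=2.608, ω₂=18.424
apply F[26]=-20.000 → step 27: x=-0.595, v=-2.126, θ₁=-0.677, ω₁=0.886, θ₂=2.926, ω₂=13.482
apply F[27]=-20.000 → step 28: x=-0.638, v=-2.265, θ₁=-0.703, ω₁=-3.071, θ₂=3.160, ω₂=10.240
apply F[28]=-20.000 → step 29: x=-0.686, v=-2.471, θ₁=-0.788, ω₁=-5.231, θ₂=3.346, ω₂=8.618
apply F[29]=-20.000 → step 30: x=-0.737, v=-2.702, θ₁=-0.908, ω₁=-6.625, θ₂=3.510, ω₂=7.936
apply F[30]=-20.000 → step 31: x=-0.794, v=-2.948, θ₁=-1.052, ω₁=-7.852, θ₂=3.668, ω₂=7.899
apply F[31]=-20.000 → step 32: x=-0.855, v=-3.212, θ₁=-1.224, ω₁=-9.389, θ₂=3.831, ω₂=8.572
apply F[32]=-20.000 → step 33: x=-0.923, v=-3.528, θ₁=-1.435, ω₁=-12.161, θ₂=4.019, ω₂=10.641
apply F[33]=-20.000 → step 34: x=-0.998, v=-4.190, θ₁=-1.740, ω₁=-19.482, θ₂=4.285, ω₂=16.979
apply F[34]=-20.000 → step 35: x=-1.097, v=-5.589, θ₁=-2.134, ω₁=-17.333, θ₂=4.610, ω₂=12.936
apply F[35]=-20.000 → step 36: x=-1.214, v=-6.050, θ₁=-2.431, ω₁=-13.379, θ₂=4.801, ω₂=7.099
apply F[36]=-20.000 → step 37: x=-1.338, v=-6.355, θ₁=-2.688, ω₁=-12.625, θ₂=4.908, ω₂=3.715
Max |angle| over trajectory = 4.908 rad; bound = 4.138 → exceeded.

Answer: no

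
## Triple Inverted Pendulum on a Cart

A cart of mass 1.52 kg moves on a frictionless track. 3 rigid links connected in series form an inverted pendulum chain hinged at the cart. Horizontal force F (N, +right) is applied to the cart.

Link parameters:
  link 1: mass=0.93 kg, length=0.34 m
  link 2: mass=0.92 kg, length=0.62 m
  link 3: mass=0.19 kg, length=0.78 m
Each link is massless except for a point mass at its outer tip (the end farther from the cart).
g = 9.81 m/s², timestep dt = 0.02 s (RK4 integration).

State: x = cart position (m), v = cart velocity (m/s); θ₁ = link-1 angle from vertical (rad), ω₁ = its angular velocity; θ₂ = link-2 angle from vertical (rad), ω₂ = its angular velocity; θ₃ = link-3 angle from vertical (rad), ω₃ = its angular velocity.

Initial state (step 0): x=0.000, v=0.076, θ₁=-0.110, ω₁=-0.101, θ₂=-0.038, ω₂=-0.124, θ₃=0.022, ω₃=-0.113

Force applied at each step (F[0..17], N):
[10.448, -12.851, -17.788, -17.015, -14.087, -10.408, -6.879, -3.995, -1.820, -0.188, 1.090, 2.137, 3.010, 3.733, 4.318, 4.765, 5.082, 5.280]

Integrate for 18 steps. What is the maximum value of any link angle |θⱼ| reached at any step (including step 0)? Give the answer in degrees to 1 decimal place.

Answer: 7.6°

Derivation:
apply F[0]=+10.448 → step 1: x=0.003, v=0.240, θ₁=-0.118, ω₁=-0.690, θ₂=-0.040, ω₂=-0.082, θ₃=0.020, ω₃=-0.097
apply F[1]=-12.851 → step 2: x=0.007, v=0.105, θ₁=-0.129, ω₁=-0.428, θ₂=-0.041, ω₂=-0.025, θ₃=0.018, ω₃=-0.078
apply F[2]=-17.788 → step 3: x=0.007, v=-0.091, θ₁=-0.133, ω₁=-0.002, θ₂=-0.041, ω₂=0.040, θ₃=0.017, ω₃=-0.058
apply F[3]=-17.015 → step 4: x=0.003, v=-0.276, θ₁=-0.129, ω₁=0.394, θ₂=-0.040, ω₂=0.106, θ₃=0.016, ω₃=-0.039
apply F[4]=-14.087 → step 5: x=-0.004, v=-0.427, θ₁=-0.119, ω₁=0.698, θ₂=-0.037, ω₂=0.166, θ₃=0.015, ω₃=-0.022
apply F[5]=-10.408 → step 6: x=-0.014, v=-0.534, θ₁=-0.103, ω₁=0.894, θ₂=-0.033, ω₂=0.217, θ₃=0.015, ω₃=-0.007
apply F[6]=-6.879 → step 7: x=-0.025, v=-0.600, θ₁=-0.084, ω₁=0.992, θ₂=-0.028, ω₂=0.257, θ₃=0.015, ω₃=0.007
apply F[7]=-3.995 → step 8: x=-0.037, v=-0.634, θ₁=-0.064, ω₁=1.016, θ₂=-0.023, ω₂=0.287, θ₃=0.015, ω₃=0.019
apply F[8]=-1.820 → step 9: x=-0.050, v=-0.644, θ₁=-0.044, ω₁=0.993, θ₂=-0.017, ω₂=0.308, θ₃=0.016, ω₃=0.029
apply F[9]=-0.188 → step 10: x=-0.063, v=-0.638, θ₁=-0.025, ω₁=0.942, θ₂=-0.010, ω₂=0.319, θ₃=0.016, ω₃=0.038
apply F[10]=+1.090 → step 11: x=-0.075, v=-0.620, θ₁=-0.006, ω₁=0.874, θ₂=-0.004, ω₂=0.323, θ₃=0.017, ω₃=0.045
apply F[11]=+2.137 → step 12: x=-0.087, v=-0.592, θ₁=0.010, ω₁=0.796, θ₂=0.002, ω₂=0.320, θ₃=0.018, ω₃=0.050
apply F[12]=+3.010 → step 13: x=-0.099, v=-0.557, θ₁=0.025, ω₁=0.711, θ₂=0.009, ω₂=0.311, θ₃=0.019, ω₃=0.054
apply F[13]=+3.733 → step 14: x=-0.110, v=-0.516, θ₁=0.039, ω₁=0.624, θ₂=0.015, ω₂=0.296, θ₃=0.020, ω₃=0.056
apply F[14]=+4.318 → step 15: x=-0.120, v=-0.471, θ₁=0.050, ω₁=0.535, θ₂=0.021, ω₂=0.278, θ₃=0.021, ω₃=0.057
apply F[15]=+4.765 → step 16: x=-0.128, v=-0.423, θ₁=0.060, ω₁=0.447, θ₂=0.026, ω₂=0.256, θ₃=0.023, ω₃=0.057
apply F[16]=+5.082 → step 17: x=-0.136, v=-0.373, θ₁=0.068, ω₁=0.362, θ₂=0.031, ω₂=0.231, θ₃=0.024, ω₃=0.055
apply F[17]=+5.280 → step 18: x=-0.143, v=-0.323, θ₁=0.074, ω₁=0.282, θ₂=0.035, ω₂=0.205, θ₃=0.025, ω₃=0.053
Max |angle| over trajectory = 0.133 rad = 7.6°.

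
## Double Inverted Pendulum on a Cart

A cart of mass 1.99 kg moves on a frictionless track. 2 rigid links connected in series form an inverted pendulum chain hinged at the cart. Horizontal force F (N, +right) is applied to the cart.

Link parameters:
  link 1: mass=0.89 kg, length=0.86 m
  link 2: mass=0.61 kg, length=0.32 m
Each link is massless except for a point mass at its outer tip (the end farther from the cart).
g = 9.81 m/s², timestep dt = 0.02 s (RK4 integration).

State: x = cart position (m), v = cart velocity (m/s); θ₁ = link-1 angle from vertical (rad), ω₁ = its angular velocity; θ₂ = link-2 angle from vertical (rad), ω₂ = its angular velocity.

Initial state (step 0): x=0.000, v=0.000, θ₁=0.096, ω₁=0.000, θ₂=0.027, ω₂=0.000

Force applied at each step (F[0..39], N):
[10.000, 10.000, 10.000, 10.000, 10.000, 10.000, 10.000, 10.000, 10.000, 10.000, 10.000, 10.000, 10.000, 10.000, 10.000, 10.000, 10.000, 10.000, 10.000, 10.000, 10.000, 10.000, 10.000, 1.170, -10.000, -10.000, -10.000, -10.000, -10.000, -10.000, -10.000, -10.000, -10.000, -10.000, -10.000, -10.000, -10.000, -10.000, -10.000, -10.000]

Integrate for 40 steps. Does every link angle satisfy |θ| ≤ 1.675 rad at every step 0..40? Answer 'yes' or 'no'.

Answer: yes

Derivation:
apply F[0]=+10.000 → step 1: x=0.001, v=0.086, θ₁=0.095, ω₁=-0.066, θ₂=0.026, ω₂=-0.074
apply F[1]=+10.000 → step 2: x=0.003, v=0.172, θ₁=0.093, ω₁=-0.133, θ₂=0.024, ω₂=-0.147
apply F[2]=+10.000 → step 3: x=0.008, v=0.259, θ₁=0.090, ω₁=-0.202, θ₂=0.020, ω₂=-0.221
apply F[3]=+10.000 → step 4: x=0.014, v=0.346, θ₁=0.085, ω₁=-0.272, θ₂=0.015, ω₂=-0.295
apply F[4]=+10.000 → step 5: x=0.022, v=0.434, θ₁=0.079, ω₁=-0.344, θ₂=0.009, ω₂=-0.369
apply F[5]=+10.000 → step 6: x=0.031, v=0.523, θ₁=0.071, ω₁=-0.419, θ₂=0.000, ω₂=-0.443
apply F[6]=+10.000 → step 7: x=0.043, v=0.614, θ₁=0.062, ω₁=-0.497, θ₂=-0.009, ω₂=-0.517
apply F[7]=+10.000 → step 8: x=0.056, v=0.706, θ₁=0.052, ω₁=-0.580, θ₂=-0.020, ω₂=-0.591
apply F[8]=+10.000 → step 9: x=0.071, v=0.800, θ₁=0.039, ω₁=-0.668, θ₂=-0.033, ω₂=-0.663
apply F[9]=+10.000 → step 10: x=0.088, v=0.896, θ₁=0.025, ω₁=-0.762, θ₂=-0.047, ω₂=-0.734
apply F[10]=+10.000 → step 11: x=0.107, v=0.994, θ₁=0.009, ω₁=-0.862, θ₂=-0.062, ω₂=-0.803
apply F[11]=+10.000 → step 12: x=0.127, v=1.094, θ₁=-0.010, ω₁=-0.969, θ₂=-0.079, ω₂=-0.870
apply F[12]=+10.000 → step 13: x=0.150, v=1.197, θ₁=-0.030, ω₁=-1.084, θ₂=-0.097, ω₂=-0.932
apply F[13]=+10.000 → step 14: x=0.175, v=1.303, θ₁=-0.053, ω₁=-1.208, θ₂=-0.116, ω₂=-0.988
apply F[14]=+10.000 → step 15: x=0.203, v=1.411, θ₁=-0.079, ω₁=-1.341, θ₂=-0.136, ω₂=-1.039
apply F[15]=+10.000 → step 16: x=0.232, v=1.522, θ₁=-0.107, ω₁=-1.484, θ₂=-0.158, ω₂=-1.081
apply F[16]=+10.000 → step 17: x=0.263, v=1.635, θ₁=-0.138, ω₁=-1.638, θ₂=-0.180, ω₂=-1.114
apply F[17]=+10.000 → step 18: x=0.297, v=1.750, θ₁=-0.172, ω₁=-1.801, θ₂=-0.202, ω₂=-1.137
apply F[18]=+10.000 → step 19: x=0.333, v=1.865, θ₁=-0.210, ω₁=-1.975, θ₂=-0.225, ω₂=-1.150
apply F[19]=+10.000 → step 20: x=0.372, v=1.981, θ₁=-0.251, ω₁=-2.157, θ₂=-0.248, ω₂=-1.153
apply F[20]=+10.000 → step 21: x=0.413, v=2.095, θ₁=-0.297, ω₁=-2.347, θ₂=-0.271, ω₂=-1.148
apply F[21]=+10.000 → step 22: x=0.456, v=2.206, θ₁=-0.345, ω₁=-2.543, θ₂=-0.294, ω₂=-1.139
apply F[22]=+10.000 → step 23: x=0.501, v=2.312, θ₁=-0.398, ω₁=-2.741, θ₂=-0.317, ω₂=-1.132
apply F[23]=+1.170 → step 24: x=0.547, v=2.334, θ₁=-0.454, ω₁=-2.861, θ₂=-0.339, ω₂=-1.116
apply F[24]=-10.000 → step 25: x=0.593, v=2.256, θ₁=-0.512, ω₁=-2.892, θ₂=-0.361, ω₂=-1.072
apply F[25]=-10.000 → step 26: x=0.638, v=2.178, θ₁=-0.570, ω₁=-2.939, θ₂=-0.382, ω₂=-1.020
apply F[26]=-10.000 → step 27: x=0.680, v=2.099, θ₁=-0.629, ω₁=-3.000, θ₂=-0.402, ω₂=-0.965
apply F[27]=-10.000 → step 28: x=0.721, v=2.018, θ₁=-0.690, ω₁=-3.072, θ₂=-0.421, ω₂=-0.911
apply F[28]=-10.000 → step 29: x=0.761, v=1.933, θ₁=-0.752, ω₁=-3.156, θ₂=-0.438, ω₂=-0.862
apply F[29]=-10.000 → step 30: x=0.799, v=1.845, θ₁=-0.816, ω₁=-3.249, θ₂=-0.455, ω₂=-0.823
apply F[30]=-10.000 → step 31: x=0.835, v=1.750, θ₁=-0.882, ω₁=-3.350, θ₂=-0.471, ω₂=-0.802
apply F[31]=-10.000 → step 32: x=0.869, v=1.649, θ₁=-0.950, ω₁=-3.458, θ₂=-0.487, ω₂=-0.805
apply F[32]=-10.000 → step 33: x=0.901, v=1.540, θ₁=-1.021, ω₁=-3.573, θ₂=-0.504, ω₂=-0.837
apply F[33]=-10.000 → step 34: x=0.930, v=1.423, θ₁=-1.093, ω₁=-3.694, θ₂=-0.521, ω₂=-0.907
apply F[34]=-10.000 → step 35: x=0.958, v=1.296, θ₁=-1.169, ω₁=-3.822, θ₂=-0.540, ω₂=-1.021
apply F[35]=-10.000 → step 36: x=0.982, v=1.160, θ₁=-1.246, ω₁=-3.957, θ₂=-0.562, ω₂=-1.188
apply F[36]=-10.000 → step 37: x=1.004, v=1.011, θ₁=-1.327, ω₁=-4.098, θ₂=-0.588, ω₂=-1.414
apply F[37]=-10.000 → step 38: x=1.022, v=0.851, θ₁=-1.410, ω₁=-4.247, θ₂=-0.619, ω₂=-1.709
apply F[38]=-10.000 → step 39: x=1.038, v=0.678, θ₁=-1.497, ω₁=-4.403, θ₂=-0.657, ω₂=-2.083
apply F[39]=-10.000 → step 40: x=1.049, v=0.490, θ₁=-1.586, ω₁=-4.567, θ₂=-0.703, ω₂=-2.547
Max |angle| over trajectory = 1.586 rad; bound = 1.675 → within bound.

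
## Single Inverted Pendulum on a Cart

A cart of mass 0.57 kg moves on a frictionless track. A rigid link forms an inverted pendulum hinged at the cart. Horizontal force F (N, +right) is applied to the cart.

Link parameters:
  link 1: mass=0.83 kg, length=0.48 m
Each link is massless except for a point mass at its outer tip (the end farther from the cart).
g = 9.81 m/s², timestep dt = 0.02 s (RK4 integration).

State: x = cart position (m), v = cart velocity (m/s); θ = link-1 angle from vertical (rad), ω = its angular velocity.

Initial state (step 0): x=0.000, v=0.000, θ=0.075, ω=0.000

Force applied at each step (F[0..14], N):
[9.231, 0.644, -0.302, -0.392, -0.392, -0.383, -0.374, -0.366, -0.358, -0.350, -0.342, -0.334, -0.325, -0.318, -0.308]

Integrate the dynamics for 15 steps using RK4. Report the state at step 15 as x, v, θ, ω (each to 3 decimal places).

Answer: x=0.056, v=0.096, θ=-0.008, ω=-0.069

Derivation:
apply F[0]=+9.231 → step 1: x=0.003, v=0.301, θ=0.069, ω=-0.595
apply F[1]=+0.644 → step 2: x=0.009, v=0.306, θ=0.057, ω=-0.580
apply F[2]=-0.302 → step 3: x=0.015, v=0.281, θ=0.046, ω=-0.506
apply F[3]=-0.392 → step 4: x=0.020, v=0.255, θ=0.037, ω=-0.436
apply F[4]=-0.392 → step 5: x=0.025, v=0.232, θ=0.029, ω=-0.375
apply F[5]=-0.383 → step 6: x=0.030, v=0.212, θ=0.022, ω=-0.322
apply F[6]=-0.374 → step 7: x=0.034, v=0.193, θ=0.016, ω=-0.275
apply F[7]=-0.366 → step 8: x=0.037, v=0.176, θ=0.011, ω=-0.235
apply F[8]=-0.358 → step 9: x=0.041, v=0.161, θ=0.007, ω=-0.200
apply F[9]=-0.350 → step 10: x=0.044, v=0.148, θ=0.003, ω=-0.170
apply F[10]=-0.342 → step 11: x=0.047, v=0.135, θ=-0.000, ω=-0.144
apply F[11]=-0.334 → step 12: x=0.049, v=0.124, θ=-0.003, ω=-0.121
apply F[12]=-0.325 → step 13: x=0.052, v=0.114, θ=-0.005, ω=-0.101
apply F[13]=-0.318 → step 14: x=0.054, v=0.104, θ=-0.007, ω=-0.084
apply F[14]=-0.308 → step 15: x=0.056, v=0.096, θ=-0.008, ω=-0.069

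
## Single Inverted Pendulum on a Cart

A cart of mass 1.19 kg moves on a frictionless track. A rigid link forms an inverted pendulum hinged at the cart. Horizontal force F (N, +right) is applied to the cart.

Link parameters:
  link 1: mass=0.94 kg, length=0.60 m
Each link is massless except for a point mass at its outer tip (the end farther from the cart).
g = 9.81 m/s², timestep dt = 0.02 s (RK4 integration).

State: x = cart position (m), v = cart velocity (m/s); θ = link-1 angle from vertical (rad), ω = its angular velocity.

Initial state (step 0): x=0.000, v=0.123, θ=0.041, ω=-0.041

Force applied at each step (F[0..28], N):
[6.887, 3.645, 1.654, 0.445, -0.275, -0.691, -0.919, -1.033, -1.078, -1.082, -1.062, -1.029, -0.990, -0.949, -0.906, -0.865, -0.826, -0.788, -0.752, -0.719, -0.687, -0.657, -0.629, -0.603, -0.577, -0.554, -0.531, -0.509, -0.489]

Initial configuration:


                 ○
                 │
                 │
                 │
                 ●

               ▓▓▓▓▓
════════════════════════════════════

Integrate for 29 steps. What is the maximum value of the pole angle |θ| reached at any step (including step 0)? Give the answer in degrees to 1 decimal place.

apply F[0]=+6.887 → step 1: x=0.004, v=0.232, θ=0.038, ω=-0.210
apply F[1]=+3.645 → step 2: x=0.009, v=0.288, θ=0.033, ω=-0.291
apply F[2]=+1.654 → step 3: x=0.015, v=0.311, θ=0.027, ω=-0.319
apply F[3]=+0.445 → step 4: x=0.021, v=0.315, θ=0.021, ω=-0.318
apply F[4]=-0.275 → step 5: x=0.027, v=0.308, θ=0.015, ω=-0.300
apply F[5]=-0.691 → step 6: x=0.033, v=0.294, θ=0.009, ω=-0.273
apply F[6]=-0.919 → step 7: x=0.039, v=0.278, θ=0.004, ω=-0.244
apply F[7]=-1.033 → step 8: x=0.044, v=0.260, θ=-0.001, ω=-0.214
apply F[8]=-1.078 → step 9: x=0.049, v=0.242, θ=-0.005, ω=-0.185
apply F[9]=-1.082 → step 10: x=0.054, v=0.225, θ=-0.008, ω=-0.159
apply F[10]=-1.062 → step 11: x=0.058, v=0.209, θ=-0.011, ω=-0.135
apply F[11]=-1.029 → step 12: x=0.062, v=0.193, θ=-0.013, ω=-0.113
apply F[12]=-0.990 → step 13: x=0.066, v=0.179, θ=-0.016, ω=-0.094
apply F[13]=-0.949 → step 14: x=0.070, v=0.166, θ=-0.017, ω=-0.077
apply F[14]=-0.906 → step 15: x=0.073, v=0.153, θ=-0.019, ω=-0.062
apply F[15]=-0.865 → step 16: x=0.076, v=0.142, θ=-0.020, ω=-0.049
apply F[16]=-0.826 → step 17: x=0.078, v=0.131, θ=-0.021, ω=-0.037
apply F[17]=-0.788 → step 18: x=0.081, v=0.121, θ=-0.021, ω=-0.028
apply F[18]=-0.752 → step 19: x=0.083, v=0.111, θ=-0.022, ω=-0.019
apply F[19]=-0.719 → step 20: x=0.085, v=0.103, θ=-0.022, ω=-0.012
apply F[20]=-0.687 → step 21: x=0.087, v=0.095, θ=-0.022, ω=-0.005
apply F[21]=-0.657 → step 22: x=0.089, v=0.087, θ=-0.022, ω=0.000
apply F[22]=-0.629 → step 23: x=0.091, v=0.080, θ=-0.022, ω=0.005
apply F[23]=-0.603 → step 24: x=0.092, v=0.073, θ=-0.022, ω=0.009
apply F[24]=-0.577 → step 25: x=0.094, v=0.067, θ=-0.022, ω=0.012
apply F[25]=-0.554 → step 26: x=0.095, v=0.061, θ=-0.022, ω=0.015
apply F[26]=-0.531 → step 27: x=0.096, v=0.055, θ=-0.021, ω=0.017
apply F[27]=-0.509 → step 28: x=0.097, v=0.050, θ=-0.021, ω=0.019
apply F[28]=-0.489 → step 29: x=0.098, v=0.045, θ=-0.020, ω=0.021
Max |angle| over trajectory = 0.041 rad = 2.3°.

Answer: 2.3°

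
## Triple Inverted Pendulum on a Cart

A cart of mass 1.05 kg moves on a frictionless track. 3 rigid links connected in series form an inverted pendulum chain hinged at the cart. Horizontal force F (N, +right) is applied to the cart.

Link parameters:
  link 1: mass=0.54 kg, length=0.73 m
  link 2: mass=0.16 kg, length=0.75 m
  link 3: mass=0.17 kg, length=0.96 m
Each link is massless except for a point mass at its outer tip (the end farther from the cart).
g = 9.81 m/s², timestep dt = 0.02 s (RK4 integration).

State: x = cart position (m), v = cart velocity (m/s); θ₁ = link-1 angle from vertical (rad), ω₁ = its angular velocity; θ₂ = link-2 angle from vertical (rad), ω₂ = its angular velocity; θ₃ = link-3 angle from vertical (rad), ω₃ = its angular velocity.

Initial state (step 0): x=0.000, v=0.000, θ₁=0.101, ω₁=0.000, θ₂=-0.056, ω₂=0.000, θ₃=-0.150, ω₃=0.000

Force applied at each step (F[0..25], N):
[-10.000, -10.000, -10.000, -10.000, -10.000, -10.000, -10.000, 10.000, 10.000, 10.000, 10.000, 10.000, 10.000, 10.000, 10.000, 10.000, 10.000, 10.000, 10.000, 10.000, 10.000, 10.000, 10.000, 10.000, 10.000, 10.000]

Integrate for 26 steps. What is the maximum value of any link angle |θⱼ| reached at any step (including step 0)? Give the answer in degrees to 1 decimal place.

apply F[0]=-10.000 → step 1: x=-0.002, v=-0.205, θ₁=0.104, ω₁=0.329, θ₂=-0.056, ω₂=-0.036, θ₃=-0.150, ω₃=-0.034
apply F[1]=-10.000 → step 2: x=-0.008, v=-0.410, θ₁=0.114, ω₁=0.660, θ₂=-0.057, ω₂=-0.073, θ₃=-0.151, ω₃=-0.067
apply F[2]=-10.000 → step 3: x=-0.018, v=-0.616, θ₁=0.131, ω₁=0.996, θ₂=-0.059, ω₂=-0.113, θ₃=-0.153, ω₃=-0.097
apply F[3]=-10.000 → step 4: x=-0.033, v=-0.823, θ₁=0.154, ω₁=1.337, θ₂=-0.062, ω₂=-0.155, θ₃=-0.155, ω₃=-0.125
apply F[4]=-10.000 → step 5: x=-0.051, v=-1.031, θ₁=0.184, ω₁=1.685, θ₂=-0.066, ω₂=-0.200, θ₃=-0.158, ω₃=-0.148
apply F[5]=-10.000 → step 6: x=-0.074, v=-1.237, θ₁=0.221, ω₁=2.036, θ₂=-0.070, ω₂=-0.242, θ₃=-0.161, ω₃=-0.166
apply F[6]=-10.000 → step 7: x=-0.101, v=-1.440, θ₁=0.266, ω₁=2.386, θ₂=-0.075, ω₂=-0.278, θ₃=-0.165, ω₃=-0.178
apply F[7]=+10.000 → step 8: x=-0.128, v=-1.283, θ₁=0.312, ω₁=2.296, θ₂=-0.082, ω₂=-0.370, θ₃=-0.168, ω₃=-0.202
apply F[8]=+10.000 → step 9: x=-0.152, v=-1.132, θ₁=0.358, ω₁=2.233, θ₂=-0.090, ω₂=-0.482, θ₃=-0.173, ω₃=-0.226
apply F[9]=+10.000 → step 10: x=-0.173, v=-0.986, θ₁=0.402, ω₁=2.194, θ₂=-0.101, ω₂=-0.610, θ₃=-0.177, ω₃=-0.247
apply F[10]=+10.000 → step 11: x=-0.192, v=-0.844, θ₁=0.446, ω₁=2.177, θ₂=-0.115, ω₂=-0.753, θ₃=-0.182, ω₃=-0.265
apply F[11]=+10.000 → step 12: x=-0.207, v=-0.705, θ₁=0.489, ω₁=2.179, θ₂=-0.131, ω₂=-0.909, θ₃=-0.188, ω₃=-0.280
apply F[12]=+10.000 → step 13: x=-0.220, v=-0.569, θ₁=0.533, ω₁=2.196, θ₂=-0.151, ω₂=-1.076, θ₃=-0.194, ω₃=-0.290
apply F[13]=+10.000 → step 14: x=-0.230, v=-0.434, θ₁=0.577, ω₁=2.226, θ₂=-0.174, ω₂=-1.251, θ₃=-0.199, ω₃=-0.296
apply F[14]=+10.000 → step 15: x=-0.237, v=-0.299, θ₁=0.622, ω₁=2.265, θ₂=-0.201, ω₂=-1.432, θ₃=-0.205, ω₃=-0.298
apply F[15]=+10.000 → step 16: x=-0.242, v=-0.165, θ₁=0.668, ω₁=2.312, θ₂=-0.232, ω₂=-1.616, θ₃=-0.211, ω₃=-0.298
apply F[16]=+10.000 → step 17: x=-0.244, v=-0.030, θ₁=0.714, ω₁=2.364, θ₂=-0.266, ω₂=-1.800, θ₃=-0.217, ω₃=-0.295
apply F[17]=+10.000 → step 18: x=-0.243, v=0.106, θ₁=0.762, ω₁=2.420, θ₂=-0.304, ω₂=-1.982, θ₃=-0.223, ω₃=-0.293
apply F[18]=+10.000 → step 19: x=-0.240, v=0.242, θ₁=0.811, ω₁=2.479, θ₂=-0.345, ω₂=-2.158, θ₃=-0.229, ω₃=-0.293
apply F[19]=+10.000 → step 20: x=-0.233, v=0.380, θ₁=0.861, ω₁=2.539, θ₂=-0.390, ω₂=-2.327, θ₃=-0.235, ω₃=-0.298
apply F[20]=+10.000 → step 21: x=-0.224, v=0.519, θ₁=0.913, ω₁=2.601, θ₂=-0.438, ω₂=-2.485, θ₃=-0.241, ω₃=-0.310
apply F[21]=+10.000 → step 22: x=-0.213, v=0.658, θ₁=0.966, ω₁=2.666, θ₂=-0.489, ω₂=-2.632, θ₃=-0.247, ω₃=-0.332
apply F[22]=+10.000 → step 23: x=-0.198, v=0.799, θ₁=1.020, ω₁=2.735, θ₂=-0.543, ω₂=-2.764, θ₃=-0.254, ω₃=-0.367
apply F[23]=+10.000 → step 24: x=-0.181, v=0.940, θ₁=1.075, ω₁=2.809, θ₂=-0.600, ω₂=-2.880, θ₃=-0.262, ω₃=-0.416
apply F[24]=+10.000 → step 25: x=-0.160, v=1.082, θ₁=1.132, ω₁=2.891, θ₂=-0.658, ω₂=-2.977, θ₃=-0.271, ω₃=-0.480
apply F[25]=+10.000 → step 26: x=-0.137, v=1.226, θ₁=1.191, ω₁=2.984, θ₂=-0.719, ω₂=-3.055, θ₃=-0.282, ω₃=-0.560
Max |angle| over trajectory = 1.191 rad = 68.2°.

Answer: 68.2°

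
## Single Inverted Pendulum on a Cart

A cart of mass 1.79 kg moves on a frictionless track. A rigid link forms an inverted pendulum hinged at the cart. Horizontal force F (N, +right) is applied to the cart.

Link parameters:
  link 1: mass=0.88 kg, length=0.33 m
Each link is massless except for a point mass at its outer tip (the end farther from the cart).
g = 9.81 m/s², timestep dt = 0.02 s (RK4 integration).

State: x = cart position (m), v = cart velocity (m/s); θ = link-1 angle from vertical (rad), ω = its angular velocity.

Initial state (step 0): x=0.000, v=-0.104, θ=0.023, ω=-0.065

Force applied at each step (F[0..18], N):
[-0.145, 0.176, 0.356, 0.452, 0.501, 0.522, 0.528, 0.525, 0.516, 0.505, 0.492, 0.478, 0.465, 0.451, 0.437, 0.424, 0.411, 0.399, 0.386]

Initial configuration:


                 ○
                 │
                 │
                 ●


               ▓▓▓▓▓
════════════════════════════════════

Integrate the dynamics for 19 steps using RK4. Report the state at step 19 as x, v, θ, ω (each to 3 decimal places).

apply F[0]=-0.145 → step 1: x=-0.002, v=-0.108, θ=0.022, ω=-0.040
apply F[1]=+0.176 → step 2: x=-0.004, v=-0.108, θ=0.021, ω=-0.027
apply F[2]=+0.356 → step 3: x=-0.006, v=-0.106, θ=0.021, ω=-0.020
apply F[3]=+0.452 → step 4: x=-0.009, v=-0.103, θ=0.020, ω=-0.017
apply F[4]=+0.501 → step 5: x=-0.011, v=-0.099, θ=0.020, ω=-0.016
apply F[5]=+0.522 → step 6: x=-0.012, v=-0.095, θ=0.020, ω=-0.016
apply F[6]=+0.528 → step 7: x=-0.014, v=-0.091, θ=0.019, ω=-0.017
apply F[7]=+0.525 → step 8: x=-0.016, v=-0.087, θ=0.019, ω=-0.018
apply F[8]=+0.516 → step 9: x=-0.018, v=-0.083, θ=0.019, ω=-0.018
apply F[9]=+0.505 → step 10: x=-0.019, v=-0.080, θ=0.018, ω=-0.019
apply F[10]=+0.492 → step 11: x=-0.021, v=-0.076, θ=0.018, ω=-0.020
apply F[11]=+0.478 → step 12: x=-0.022, v=-0.072, θ=0.018, ω=-0.020
apply F[12]=+0.465 → step 13: x=-0.024, v=-0.069, θ=0.017, ω=-0.020
apply F[13]=+0.451 → step 14: x=-0.025, v=-0.065, θ=0.017, ω=-0.021
apply F[14]=+0.437 → step 15: x=-0.027, v=-0.062, θ=0.016, ω=-0.021
apply F[15]=+0.424 → step 16: x=-0.028, v=-0.059, θ=0.016, ω=-0.021
apply F[16]=+0.411 → step 17: x=-0.029, v=-0.056, θ=0.016, ω=-0.021
apply F[17]=+0.399 → step 18: x=-0.030, v=-0.053, θ=0.015, ω=-0.021
apply F[18]=+0.386 → step 19: x=-0.031, v=-0.050, θ=0.015, ω=-0.020

Answer: x=-0.031, v=-0.050, θ=0.015, ω=-0.020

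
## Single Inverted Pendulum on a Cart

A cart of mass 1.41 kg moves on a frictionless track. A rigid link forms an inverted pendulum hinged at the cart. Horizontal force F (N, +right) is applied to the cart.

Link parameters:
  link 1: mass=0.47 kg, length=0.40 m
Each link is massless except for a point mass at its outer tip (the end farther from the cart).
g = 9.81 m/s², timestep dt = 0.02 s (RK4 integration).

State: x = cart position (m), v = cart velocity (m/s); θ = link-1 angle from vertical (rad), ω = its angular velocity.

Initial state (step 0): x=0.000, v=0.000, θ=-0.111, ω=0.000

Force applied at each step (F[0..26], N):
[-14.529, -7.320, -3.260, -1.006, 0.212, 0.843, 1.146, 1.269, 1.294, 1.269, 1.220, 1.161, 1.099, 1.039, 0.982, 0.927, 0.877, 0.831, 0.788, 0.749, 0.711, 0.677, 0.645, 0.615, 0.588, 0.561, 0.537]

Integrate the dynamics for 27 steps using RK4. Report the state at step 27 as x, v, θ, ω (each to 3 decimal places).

Answer: x=-0.103, v=-0.064, θ=0.022, ω=-0.009

Derivation:
apply F[0]=-14.529 → step 1: x=-0.002, v=-0.198, θ=-0.107, ω=0.439
apply F[1]=-7.320 → step 2: x=-0.007, v=-0.295, θ=-0.096, ω=0.630
apply F[2]=-3.260 → step 3: x=-0.013, v=-0.336, θ=-0.083, ω=0.687
apply F[3]=-1.006 → step 4: x=-0.020, v=-0.345, θ=-0.069, ω=0.673
apply F[4]=+0.212 → step 5: x=-0.027, v=-0.338, θ=-0.056, ω=0.625
apply F[5]=+0.843 → step 6: x=-0.033, v=-0.323, θ=-0.044, ω=0.563
apply F[6]=+1.146 → step 7: x=-0.040, v=-0.304, θ=-0.034, ω=0.497
apply F[7]=+1.269 → step 8: x=-0.046, v=-0.284, θ=-0.024, ω=0.433
apply F[8]=+1.294 → step 9: x=-0.051, v=-0.265, θ=-0.016, ω=0.374
apply F[9]=+1.269 → step 10: x=-0.056, v=-0.246, θ=-0.009, ω=0.320
apply F[10]=+1.220 → step 11: x=-0.061, v=-0.228, θ=-0.004, ω=0.273
apply F[11]=+1.161 → step 12: x=-0.065, v=-0.211, θ=0.001, ω=0.231
apply F[12]=+1.099 → step 13: x=-0.069, v=-0.196, θ=0.006, ω=0.194
apply F[13]=+1.039 → step 14: x=-0.073, v=-0.182, θ=0.009, ω=0.163
apply F[14]=+0.982 → step 15: x=-0.077, v=-0.169, θ=0.012, ω=0.135
apply F[15]=+0.927 → step 16: x=-0.080, v=-0.156, θ=0.015, ω=0.111
apply F[16]=+0.877 → step 17: x=-0.083, v=-0.145, θ=0.017, ω=0.090
apply F[17]=+0.831 → step 18: x=-0.086, v=-0.134, θ=0.018, ω=0.072
apply F[18]=+0.788 → step 19: x=-0.088, v=-0.124, θ=0.020, ω=0.057
apply F[19]=+0.749 → step 20: x=-0.091, v=-0.115, θ=0.021, ω=0.043
apply F[20]=+0.711 → step 21: x=-0.093, v=-0.106, θ=0.021, ω=0.032
apply F[21]=+0.677 → step 22: x=-0.095, v=-0.098, θ=0.022, ω=0.022
apply F[22]=+0.645 → step 23: x=-0.097, v=-0.090, θ=0.022, ω=0.013
apply F[23]=+0.615 → step 24: x=-0.099, v=-0.083, θ=0.022, ω=0.006
apply F[24]=+0.588 → step 25: x=-0.100, v=-0.076, θ=0.023, ω=0.000
apply F[25]=+0.561 → step 26: x=-0.102, v=-0.070, θ=0.022, ω=-0.005
apply F[26]=+0.537 → step 27: x=-0.103, v=-0.064, θ=0.022, ω=-0.009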